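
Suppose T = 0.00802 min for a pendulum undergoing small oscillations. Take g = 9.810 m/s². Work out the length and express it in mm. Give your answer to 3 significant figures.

57.5 mm

Rearranging: L = g·(T/2π)².
T = 0.00802 min = 0.4812 s; g = 9.810 m/s².
L = 0.05754 m
0.05754 m × (1 mm / 0.001000 m) = 57.54 mm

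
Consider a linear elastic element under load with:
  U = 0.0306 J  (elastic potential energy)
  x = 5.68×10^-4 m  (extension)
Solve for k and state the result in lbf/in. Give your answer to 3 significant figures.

Solving U = ½k·x² for k: k = 2U/x².
U = 0.0306 J; x = 5.68×10^-4 m.
k = 1.897×10^5 N/m
1.897×10^5 N/m × (1 lbf/in / 175.1 N/m) = 1083 lbf/in

1080 lbf/in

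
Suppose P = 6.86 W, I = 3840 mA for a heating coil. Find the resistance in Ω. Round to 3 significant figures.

Solving P = I²R for R: R = P/I².
P = 6.86 W; I = 3840 mA = 3.840 A.
R = 0.4652 Ω

0.465 Ω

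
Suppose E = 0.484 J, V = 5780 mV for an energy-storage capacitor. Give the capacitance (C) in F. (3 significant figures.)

0.0290 F

Solving E = ½C·V² for C: C = 2E/V².
E = 0.484 J; V = 5780 mV = 5.780 V.
C = 0.02897 F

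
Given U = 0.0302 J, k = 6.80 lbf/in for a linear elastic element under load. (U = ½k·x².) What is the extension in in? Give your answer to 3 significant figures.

Solving U = ½k·x² for x: x = √(2U/k).
U = 0.0302 J; k = 6.80 lbf/in = 1191 N/m.
x = 0.007122 m
0.007122 m × (1 in / 0.02540 m) = 0.2804 in

0.280 in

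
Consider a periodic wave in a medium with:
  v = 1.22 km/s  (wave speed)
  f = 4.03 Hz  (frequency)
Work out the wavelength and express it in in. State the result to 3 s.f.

Rearranging v = f·λ for λ: λ = v/f.
v = 1.22 km/s = 1220 m/s; f = 4.03 Hz.
λ = 302.7 m
302.7 m × (1 in / 0.02540 m) = 11918 in

11900 in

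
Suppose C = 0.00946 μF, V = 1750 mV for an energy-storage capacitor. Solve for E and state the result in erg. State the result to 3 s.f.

0.145 erg

Directly: E = ½CV².
C = 0.00946 μF = 9.460×10^-9 F; V = 1750 mV = 1.750 V.
E = 1.449×10^-8 J
1.449×10^-8 J × (1 erg / 1.000×10^-7 J) = 0.1449 erg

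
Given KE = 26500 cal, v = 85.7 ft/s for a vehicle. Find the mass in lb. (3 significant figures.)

Solving KE = ½mv² for m: m = 2·KE/v².
KE = 26500 cal = 1.109×10^5 J; v = 85.7 ft/s = 26.12 m/s.
m = 325.0 kg
325.0 kg × (1 lb / 0.4536 kg) = 716.5 lb

716 lb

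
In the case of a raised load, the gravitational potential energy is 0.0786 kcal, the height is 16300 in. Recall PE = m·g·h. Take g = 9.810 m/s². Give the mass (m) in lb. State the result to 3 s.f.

0.179 lb

Rearranging PE = m·g·h for m: m = PE/(g·h).
PE = 0.0786 kcal = 328.9 J; h = 16300 in = 414.0 m; g = 9.810 m/s².
m = 0.08097 kg
0.08097 kg × (1 lb / 0.4536 kg) = 0.1785 lb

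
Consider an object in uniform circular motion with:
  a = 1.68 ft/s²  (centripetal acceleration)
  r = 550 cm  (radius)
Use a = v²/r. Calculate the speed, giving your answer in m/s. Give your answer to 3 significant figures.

Solving a = v²/r for v: v = √(a·r).
a = 1.68 ft/s² = 0.5121 m/s²; r = 550 cm = 5.500 m.
v = 1.678 m/s

1.68 m/s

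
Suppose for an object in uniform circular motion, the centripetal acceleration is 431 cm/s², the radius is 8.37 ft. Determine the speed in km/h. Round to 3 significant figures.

Solving a = v²/r for v: v = √(a·r).
a = 431 cm/s² = 4.310 m/s²; r = 8.37 ft = 2.551 m.
v = 3.316 m/s
3.316 m/s × (1 km/h / 0.2778 m/s) = 11.94 km/h

11.9 km/h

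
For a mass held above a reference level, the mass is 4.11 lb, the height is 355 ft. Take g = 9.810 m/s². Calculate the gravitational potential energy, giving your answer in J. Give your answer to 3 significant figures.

PE is given directly by: PE = mgh.
m = 4.11 lb = 1.864 kg; h = 355 ft = 108.2 m; g = 9.810 m/s².
PE = 1979 J

1980 J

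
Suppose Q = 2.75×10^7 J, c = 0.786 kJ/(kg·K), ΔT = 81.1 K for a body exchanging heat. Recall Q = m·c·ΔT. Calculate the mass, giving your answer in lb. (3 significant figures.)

Solving Q = m·c·ΔT for m: m = Q/(c·ΔT).
Q = 2.75×10^7 J; c = 0.786 kJ/(kg·K) = 786.0 J/(kg·K); ΔT = 81.1 K.
m = 431.4 kg
431.4 kg × (1 lb / 0.4536 kg) = 951.1 lb

951 lb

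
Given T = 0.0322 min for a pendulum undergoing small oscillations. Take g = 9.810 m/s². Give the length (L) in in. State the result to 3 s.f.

Solving T = 2π√(L/g) for L: L = g·(T/2π)².
T = 0.0322 min = 1.932 s; g = 9.810 m/s².
L = 0.9275 m
0.9275 m × (1 in / 0.02540 m) = 36.52 in

36.5 in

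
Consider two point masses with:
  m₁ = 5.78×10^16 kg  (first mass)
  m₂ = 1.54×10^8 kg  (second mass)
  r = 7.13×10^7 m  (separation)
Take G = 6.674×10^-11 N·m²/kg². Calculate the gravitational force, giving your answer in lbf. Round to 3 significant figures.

From Newton's law of gravitation: F = Gm₁m₂/r².
m₁ = 5.78×10^16 kg; m₂ = 1.54×10^8 kg; r = 7.13×10^7 m; G = 6.674×10^-11 N·m²/kg².
F = 0.1169 N
0.1169 N × (1 lbf / 4.448 N) = 0.02627 lbf

0.0263 lbf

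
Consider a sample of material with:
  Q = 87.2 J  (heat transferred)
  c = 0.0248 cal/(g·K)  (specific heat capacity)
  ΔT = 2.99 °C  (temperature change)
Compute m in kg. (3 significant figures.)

0.281 kg

Solving Q = m·c·ΔT for m: m = Q/(c·ΔT).
Q = 87.2 J; c = 0.0248 cal/(g·K) = 103.8 J/(kg·K); ΔT = 2.99 °C = 2.990 K.
m = 0.2811 kg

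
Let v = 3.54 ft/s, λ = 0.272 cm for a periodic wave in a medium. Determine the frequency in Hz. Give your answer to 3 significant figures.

Rearranging v = f·λ for f: f = v/λ.
v = 3.54 ft/s = 1.079 m/s; λ = 0.272 cm = 0.002720 m.
f = 396.7 Hz

397 Hz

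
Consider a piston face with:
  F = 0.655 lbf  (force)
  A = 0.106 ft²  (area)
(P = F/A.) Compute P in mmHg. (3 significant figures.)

P is given directly by: P = F/A.
F = 0.655 lbf = 2.914 N; A = 0.106 ft² = 0.009848 m².
P = 295.9 Pa
295.9 Pa × (1 mmHg / 133.3 Pa) = 2.219 mmHg

2.22 mmHg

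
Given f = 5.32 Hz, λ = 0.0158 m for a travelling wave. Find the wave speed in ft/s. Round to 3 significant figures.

Directly: v = fλ.
f = 5.32 Hz; λ = 0.0158 m.
v = 0.08406 m/s
0.08406 m/s × (1 ft/s / 0.3048 m/s) = 0.2758 ft/s

0.276 ft/s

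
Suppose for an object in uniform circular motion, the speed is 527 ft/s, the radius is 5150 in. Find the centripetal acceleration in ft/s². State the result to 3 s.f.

a is given directly by: a = v²/r.
v = 527 ft/s = 160.6 m/s; r = 5150 in = 130.8 m.
a = 197.2 m/s²
197.2 m/s² × (1 ft/s² / 0.3048 m/s²) = 647.1 ft/s²

647 ft/s²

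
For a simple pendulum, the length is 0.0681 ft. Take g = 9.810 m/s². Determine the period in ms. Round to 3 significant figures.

Directly: T = 2π√(L/g).
L = 0.0681 ft = 0.02076 m; g = 9.810 m/s².
T = 0.2890 s
0.2890 s × (1 ms / 0.001000 s) = 289.0 ms

289 ms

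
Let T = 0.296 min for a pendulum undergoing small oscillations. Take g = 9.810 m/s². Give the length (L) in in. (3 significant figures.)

3090 in

Solving T = 2π√(L/g) for L: L = g·(T/2π)².
T = 0.296 min = 17.76 s; g = 9.810 m/s².
L = 78.38 m
78.38 m × (1 in / 0.02540 m) = 3086 in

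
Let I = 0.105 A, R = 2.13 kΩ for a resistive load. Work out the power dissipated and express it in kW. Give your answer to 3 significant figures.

Directly: P = I²R.
I = 0.105 A; R = 2.13 kΩ = 2130 Ω.
P = 23.48 W
23.48 W × (1 kW / 1000 W) = 0.02348 kW

0.0235 kW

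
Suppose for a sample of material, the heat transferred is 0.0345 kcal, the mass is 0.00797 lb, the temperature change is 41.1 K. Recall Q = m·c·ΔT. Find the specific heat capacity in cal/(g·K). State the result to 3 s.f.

Rearranging: c = Q/(m·ΔT).
Q = 0.0345 kcal = 144.3 J; m = 0.00797 lb = 0.003615 kg; ΔT = 41.1 K.
c = 971.5 J/(kg·K)
971.5 J/(kg·K) × (1 cal/(g·K) / 4184 J/(kg·K)) = 0.2322 cal/(g·K)

0.232 cal/(g·K)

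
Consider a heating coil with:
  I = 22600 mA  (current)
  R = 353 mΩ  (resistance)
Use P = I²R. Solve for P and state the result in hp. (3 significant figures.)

P is given directly by: P = I²R.
I = 22600 mA = 22.60 A; R = 353 mΩ = 0.3530 Ω.
P = 180.3 W
180.3 W × (1 hp / 745.7 W) = 0.2418 hp

0.242 hp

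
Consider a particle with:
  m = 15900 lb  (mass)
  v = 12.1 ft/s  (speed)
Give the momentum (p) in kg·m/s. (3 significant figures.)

p is given directly by: p = mv.
m = 15900 lb = 7212 kg; v = 12.1 ft/s = 3.688 m/s.
p = 26599 kg·m/s

26600 kg·m/s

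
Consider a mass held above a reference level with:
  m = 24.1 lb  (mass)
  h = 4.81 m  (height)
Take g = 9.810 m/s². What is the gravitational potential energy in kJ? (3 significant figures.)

Directly: PE = mgh.
m = 24.1 lb = 10.93 kg; h = 4.81 m; g = 9.810 m/s².
PE = 515.8 J  (the unit combination reduces to kg·m²/s² = J)
515.8 J × (1 kJ / 1000 J) = 0.5158 kJ

0.516 kJ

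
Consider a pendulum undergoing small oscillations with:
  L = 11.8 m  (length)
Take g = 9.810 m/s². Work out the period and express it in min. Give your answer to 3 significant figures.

T is given directly by: T = 2π√(L/g).
L = 11.8 m; g = 9.810 m/s².
T = 6.891 s
6.891 s × (1 min / 60.00 s) = 0.1149 min

0.115 min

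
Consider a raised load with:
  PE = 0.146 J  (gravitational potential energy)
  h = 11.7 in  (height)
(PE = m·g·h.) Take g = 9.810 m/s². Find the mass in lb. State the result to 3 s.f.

Rearranging: m = PE/(g·h).
PE = 0.146 J; h = 11.7 in = 0.2972 m; g = 9.810 m/s².
m = 0.05008 kg
0.05008 kg × (1 lb / 0.4536 kg) = 0.1104 lb

0.110 lb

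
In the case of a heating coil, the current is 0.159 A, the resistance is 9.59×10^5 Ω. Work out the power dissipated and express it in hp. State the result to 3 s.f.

Directly: P = I²R.
I = 0.159 A; R = 9.59×10^5 Ω.
P = 24244 W  (the unit combination reduces to kg·m²/s³ = W)
24244 W × (1 hp / 745.7 W) = 32.51 hp

32.5 hp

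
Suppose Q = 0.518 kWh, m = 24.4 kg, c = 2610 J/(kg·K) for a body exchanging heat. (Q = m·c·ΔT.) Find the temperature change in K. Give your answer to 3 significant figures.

Rearranging: ΔT = Q/(m·c).
Q = 0.518 kWh = 1.865×10^6 J; m = 24.4 kg; c = 2610 J/(kg·K).
ΔT = 29.28 K

29.3 K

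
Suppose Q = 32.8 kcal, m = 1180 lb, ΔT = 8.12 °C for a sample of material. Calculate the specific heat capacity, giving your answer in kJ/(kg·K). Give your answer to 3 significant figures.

Rearranging Q = m·c·ΔT for c: c = Q/(m·ΔT).
Q = 32.8 kcal = 1.372×10^5 J; m = 1180 lb = 535.2 kg; ΔT = 8.12 °C = 8.120 K.
c = 31.58 J/(kg·K)
31.58 J/(kg·K) × (1 kJ/(kg·K) / 1000 J/(kg·K)) = 0.03158 kJ/(kg·K)

0.0316 kJ/(kg·K)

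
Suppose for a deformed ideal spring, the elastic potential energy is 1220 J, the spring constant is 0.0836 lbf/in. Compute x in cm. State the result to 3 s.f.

Rearranging: x = √(2U/k).
U = 1220 J; k = 0.0836 lbf/in = 14.64 N/m.
x = 12.91 m
12.91 m × (1 cm / 0.01000 m) = 1291 cm

1290 cm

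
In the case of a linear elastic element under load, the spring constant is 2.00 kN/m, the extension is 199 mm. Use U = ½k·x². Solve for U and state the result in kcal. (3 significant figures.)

U is given directly by: U = ½kx².
k = 2.00 kN/m = 2000 N/m; x = 199 mm = 0.1990 m.
U = 39.60 J  (the unit combination reduces to kg·m²/s² = J)
39.60 J × (1 kcal / 4184 J) = 0.009465 kcal

0.00946 kcal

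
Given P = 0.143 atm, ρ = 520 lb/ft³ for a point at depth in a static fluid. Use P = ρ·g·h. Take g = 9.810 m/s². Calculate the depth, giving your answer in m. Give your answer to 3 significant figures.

0.177 m

Rearranging P = ρ·g·h for h: h = P/(ρ·g).
P = 0.143 atm = 14489 Pa; ρ = 520 lb/ft³ = 8330 kg/m³; g = 9.810 m/s².
h = 0.1773 m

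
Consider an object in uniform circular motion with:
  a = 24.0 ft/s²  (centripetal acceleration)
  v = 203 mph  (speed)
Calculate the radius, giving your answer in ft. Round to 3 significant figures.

3690 ft

Rearranging a = v²/r for r: r = v²/a.
a = 24.0 ft/s² = 7.315 m/s²; v = 203 mph = 90.75 m/s.
r = 1126 m
1126 m × (1 ft / 0.3048 m) = 3694 ft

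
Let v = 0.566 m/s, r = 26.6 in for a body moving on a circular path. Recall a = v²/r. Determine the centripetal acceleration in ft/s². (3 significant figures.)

1.56 ft/s²

Directly: a = v²/r.
v = 0.566 m/s; r = 26.6 in = 0.6756 m.
a = 0.4742 m/s²
0.4742 m/s² × (1 ft/s² / 0.3048 m/s²) = 1.556 ft/s²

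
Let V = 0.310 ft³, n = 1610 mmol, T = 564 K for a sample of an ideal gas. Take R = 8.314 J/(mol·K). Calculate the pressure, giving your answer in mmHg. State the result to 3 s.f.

From the ideal-gas law: P = nRT/V.
V = 0.310 ft³ = 0.008778 m³; n = 1610 mmol = 1.610 mol; T = 564 K; R = 8.314 J/(mol·K).
P = 8.600×10^5 Pa  (the unit combination reduces to kg/(m·s²) = Pa)
8.600×10^5 Pa × (1 mmHg / 133.3 Pa) = 6451 mmHg

6450 mmHg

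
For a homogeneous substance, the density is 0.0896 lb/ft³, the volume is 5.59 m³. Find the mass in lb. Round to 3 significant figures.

17.7 lb

Rearranging ρ = m/V for m: m = ρV.
ρ = 0.0896 lb/ft³ = 1.435 kg/m³; V = 5.59 m³.
m = 8.023 kg
8.023 kg × (1 lb / 0.4536 kg) = 17.69 lb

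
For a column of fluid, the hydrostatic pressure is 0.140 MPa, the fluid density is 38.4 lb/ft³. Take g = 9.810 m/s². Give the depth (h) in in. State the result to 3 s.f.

Rearranging P = ρ·g·h for h: h = P/(ρ·g).
P = 0.140 MPa = 1.400×10^5 Pa; ρ = 38.4 lb/ft³ = 615.1 kg/m³; g = 9.810 m/s².
h = 23.20 m
23.20 m × (1 in / 0.02540 m) = 913.4 in

913 in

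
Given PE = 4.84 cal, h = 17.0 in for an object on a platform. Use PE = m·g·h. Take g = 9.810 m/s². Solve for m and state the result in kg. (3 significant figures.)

Rearranging: m = PE/(g·h).
PE = 4.84 cal = 20.25 J; h = 17.0 in = 0.4318 m; g = 9.810 m/s².
m = 4.781 kg

4.78 kg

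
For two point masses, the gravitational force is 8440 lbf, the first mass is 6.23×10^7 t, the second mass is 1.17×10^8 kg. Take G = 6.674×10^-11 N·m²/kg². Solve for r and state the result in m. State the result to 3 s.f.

Rearranging F = G·m₁·m₂/r² for r: r = √(G·m₁m₂/F).
F = 8440 lbf = 37543 N; m₁ = 6.23×10^7 t = 6.230×10^10 kg; m₂ = 1.17×10^8 kg; G = 6.674×10^-11 N·m²/kg².
r = 113.8 m

114 m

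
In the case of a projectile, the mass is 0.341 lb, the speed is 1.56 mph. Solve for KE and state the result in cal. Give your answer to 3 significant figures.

Directly: KE = ½mv².
m = 0.341 lb = 0.1547 kg; v = 1.56 mph = 0.6974 m/s.
KE = 0.03761 J
0.03761 J × (1 cal / 4.184 J) = 0.008990 cal

0.00899 cal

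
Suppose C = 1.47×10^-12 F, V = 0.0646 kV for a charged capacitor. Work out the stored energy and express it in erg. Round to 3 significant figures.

Directly: E = ½CV².
C = 1.47×10^-12 F; V = 0.0646 kV = 64.60 V.
E = 3.067×10^-9 J
3.067×10^-9 J × (1 erg / 1.000×10^-7 J) = 0.03067 erg

0.0307 erg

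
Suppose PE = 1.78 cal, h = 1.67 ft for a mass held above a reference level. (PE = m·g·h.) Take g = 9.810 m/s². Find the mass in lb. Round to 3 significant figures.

3.29 lb

Solving PE = m·g·h for m: m = PE/(g·h).
PE = 1.78 cal = 7.448 J; h = 1.67 ft = 0.5090 m; g = 9.810 m/s².
m = 1.491 kg
1.491 kg × (1 lb / 0.4536 kg) = 3.288 lb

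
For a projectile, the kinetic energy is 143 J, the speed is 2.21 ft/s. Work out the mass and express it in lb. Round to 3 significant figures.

1390 lb

Rearranging: m = 2·KE/v².
KE = 143 J; v = 2.21 ft/s = 0.6736 m/s.
m = 630.3 kg
630.3 kg × (1 lb / 0.4536 kg) = 1390 lb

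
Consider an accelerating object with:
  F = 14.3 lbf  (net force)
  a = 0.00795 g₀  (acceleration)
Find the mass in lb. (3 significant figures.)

1800 lb

Rearranging: m = F/a.
F = 14.3 lbf = 63.61 N; a = 0.00795 g₀ = 0.07796 m/s².
m = 815.9 kg
815.9 kg × (1 lb / 0.4536 kg) = 1799 lb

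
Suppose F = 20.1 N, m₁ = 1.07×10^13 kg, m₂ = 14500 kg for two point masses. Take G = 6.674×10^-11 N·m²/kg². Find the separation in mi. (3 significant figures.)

0.446 mi

Rearranging F = G·m₁·m₂/r² for r: r = √(G·m₁m₂/F).
F = 20.1 N; m₁ = 1.07×10^13 kg; m₂ = 14500 kg; G = 6.674×10^-11 N·m²/kg².
r = 717.7 m
717.7 m × (1 mi / 1609 m) = 0.4460 mi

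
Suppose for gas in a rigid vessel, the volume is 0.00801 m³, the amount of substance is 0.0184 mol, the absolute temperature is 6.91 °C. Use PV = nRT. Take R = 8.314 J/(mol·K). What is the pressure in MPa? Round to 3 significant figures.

0.00535 MPa

P is given directly by: P = nRT/V.
V = 0.00801 m³; n = 0.0184 mol; T = 6.91 °C = 280.1 K; R = 8.314 J/(mol·K).
P = 5349 Pa  (the unit combination reduces to kg/(m·s²) = Pa)
5349 Pa × (1 MPa / 1.000×10^6 Pa) = 0.005349 MPa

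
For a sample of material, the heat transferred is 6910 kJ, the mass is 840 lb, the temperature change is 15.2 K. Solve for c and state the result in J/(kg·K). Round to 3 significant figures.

Solving Q = m·c·ΔT for c: c = Q/(m·ΔT).
Q = 6910 kJ = 6.910×10^6 J; m = 840 lb = 381.0 kg; ΔT = 15.2 K.
c = 1193 J/(kg·K)

1190 J/(kg·K)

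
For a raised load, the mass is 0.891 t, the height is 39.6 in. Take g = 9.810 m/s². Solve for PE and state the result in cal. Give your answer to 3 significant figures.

PE is given directly by: PE = mgh.
m = 0.891 t = 891.0 kg; h = 39.6 in = 1.006 m; g = 9.810 m/s².
PE = 8792 J  (the unit combination reduces to kg·m²/s² = J)
8792 J × (1 cal / 4.184 J) = 2101 cal

2100 cal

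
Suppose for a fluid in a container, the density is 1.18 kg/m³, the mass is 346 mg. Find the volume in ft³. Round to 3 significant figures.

Rearranging: V = m/ρ.
ρ = 1.18 kg/m³; m = 346 mg = 3.460×10^-4 kg.
V = 2.932×10^-4 m³
2.932×10^-4 m³ × (1 ft³ / 0.02832 m³) = 0.01035 ft³

0.0104 ft³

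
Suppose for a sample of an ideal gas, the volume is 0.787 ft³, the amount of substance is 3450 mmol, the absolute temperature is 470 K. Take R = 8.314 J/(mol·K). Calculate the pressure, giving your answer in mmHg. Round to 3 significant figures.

P is given directly by: P = nRT/V.
V = 0.787 ft³ = 0.02229 m³; n = 3450 mmol = 3.450 mol; T = 470 K; R = 8.314 J/(mol·K).
P = 6.049×10^5 Pa
6.049×10^5 Pa × (1 mmHg / 133.3 Pa) = 4537 mmHg

4540 mmHg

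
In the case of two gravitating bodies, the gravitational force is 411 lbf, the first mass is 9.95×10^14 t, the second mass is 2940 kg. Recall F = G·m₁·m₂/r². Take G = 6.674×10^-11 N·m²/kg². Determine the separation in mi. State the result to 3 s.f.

From Newton's law of gravitation: r = √(G·m₁m₂/F).
F = 411 lbf = 1828 N; m₁ = 9.95×10^14 t = 9.950×10^17 kg; m₂ = 2940 kg; G = 6.674×10^-11 N·m²/kg².
r = 10334 m
10334 m × (1 mi / 1609 m) = 6.421 mi

6.42 mi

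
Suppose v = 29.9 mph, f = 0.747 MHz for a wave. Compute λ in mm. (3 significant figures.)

0.0179 mm

Rearranging: λ = v/f.
v = 29.9 mph = 13.37 m/s; f = 0.747 MHz = 7.470×10^5 Hz.
λ = 1.789×10^-5 m
1.789×10^-5 m × (1 mm / 0.001000 m) = 0.01789 mm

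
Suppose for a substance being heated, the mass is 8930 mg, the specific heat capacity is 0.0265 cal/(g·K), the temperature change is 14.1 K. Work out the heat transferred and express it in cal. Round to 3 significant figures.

3.34 cal

Directly: Q = mcΔT.
m = 8930 mg = 0.008930 kg; c = 0.0265 cal/(g·K) = 110.9 J/(kg·K); ΔT = 14.1 K.
Q = 13.96 J
13.96 J × (1 cal / 4.184 J) = 3.337 cal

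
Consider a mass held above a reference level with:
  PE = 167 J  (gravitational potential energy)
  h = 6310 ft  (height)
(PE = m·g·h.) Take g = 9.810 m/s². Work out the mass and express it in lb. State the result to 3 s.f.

0.0195 lb

Rearranging: m = PE/(g·h).
PE = 167 J; h = 6310 ft = 1923 m; g = 9.810 m/s².
m = 0.008851 kg
0.008851 kg × (1 lb / 0.4536 kg) = 0.01951 lb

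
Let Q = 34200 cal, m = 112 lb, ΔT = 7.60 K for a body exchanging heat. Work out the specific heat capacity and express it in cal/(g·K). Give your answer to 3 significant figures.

Rearranging: c = Q/(m·ΔT).
Q = 34200 cal = 1.431×10^5 J; m = 112 lb = 50.80 kg; ΔT = 7.60 K.
c = 370.6 J/(kg·K)
370.6 J/(kg·K) × (1 cal/(g·K) / 4184 J/(kg·K)) = 0.08858 cal/(g·K)

0.0886 cal/(g·K)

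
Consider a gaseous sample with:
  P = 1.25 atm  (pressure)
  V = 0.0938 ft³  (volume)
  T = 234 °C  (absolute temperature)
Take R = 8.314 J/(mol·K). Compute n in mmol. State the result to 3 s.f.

79.8 mmol

From the ideal-gas law: n = PV/(RT).
P = 1.25 atm = 1.267×10^5 Pa; V = 0.0938 ft³ = 0.002656 m³; T = 234 °C = 507.1 K; R = 8.314 J/(mol·K).
n = 0.07979 mol
0.07979 mol × (1 mmol / 0.001000 mol) = 79.79 mmol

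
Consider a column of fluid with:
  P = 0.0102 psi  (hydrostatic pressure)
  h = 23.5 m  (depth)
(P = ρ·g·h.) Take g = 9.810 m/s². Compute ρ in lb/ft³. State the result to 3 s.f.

Rearranging P = ρ·g·h for ρ: ρ = P/(g·h).
P = 0.0102 psi = 70.33 Pa; h = 23.5 m; g = 9.810 m/s².
ρ = 0.3051 kg/m³
0.3051 kg/m³ × (1 lb/ft³ / 16.02 kg/m³) = 0.01904 lb/ft³

0.0190 lb/ft³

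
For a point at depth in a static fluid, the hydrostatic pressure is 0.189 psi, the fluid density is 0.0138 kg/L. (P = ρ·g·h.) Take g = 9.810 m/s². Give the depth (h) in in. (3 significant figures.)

Rearranging P = ρ·g·h for h: h = P/(ρ·g).
P = 0.189 psi = 1303 Pa; ρ = 0.0138 kg/L = 13.80 kg/m³; g = 9.810 m/s².
h = 9.626 m
9.626 m × (1 in / 0.02540 m) = 379.0 in

379 in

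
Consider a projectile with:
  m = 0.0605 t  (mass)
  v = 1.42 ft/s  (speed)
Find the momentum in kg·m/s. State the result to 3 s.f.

26.2 kg·m/s

Directly: p = mv.
m = 0.0605 t = 60.50 kg; v = 1.42 ft/s = 0.4328 m/s.
p = 26.19 kg·m/s  (the unit combination reduces to kg·m/s = kg·m/s)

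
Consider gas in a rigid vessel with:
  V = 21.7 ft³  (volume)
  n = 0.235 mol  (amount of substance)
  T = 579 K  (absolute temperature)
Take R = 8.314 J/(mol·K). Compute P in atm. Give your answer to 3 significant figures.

From the ideal-gas law: P = nRT/V.
V = 21.7 ft³ = 0.6145 m³; n = 0.235 mol; T = 579 K; R = 8.314 J/(mol·K).
P = 1841 Pa
1841 Pa × (1 atm / 1.013×10^5 Pa) = 0.01817 atm

0.0182 atm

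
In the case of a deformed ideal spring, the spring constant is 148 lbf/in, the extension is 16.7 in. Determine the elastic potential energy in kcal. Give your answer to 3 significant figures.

0.557 kcal

Directly: U = ½kx².
k = 148 lbf/in = 25919 N/m; x = 16.7 in = 0.4242 m.
U = 2332 J
2332 J × (1 kcal / 4184 J) = 0.5573 kcal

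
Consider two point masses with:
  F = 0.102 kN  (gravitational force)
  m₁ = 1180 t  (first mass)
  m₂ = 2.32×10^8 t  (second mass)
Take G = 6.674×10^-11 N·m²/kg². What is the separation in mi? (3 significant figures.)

Solving F = G·m₁·m₂/r² for r: r = √(G·m₁m₂/F).
F = 0.102 kN = 102.0 N; m₁ = 1180 t = 1.180×10^6 kg; m₂ = 2.32×10^8 t = 2.320×10^11 kg; G = 6.674×10^-11 N·m²/kg².
r = 423.2 m
423.2 m × (1 mi / 1609 m) = 0.2630 mi

0.263 mi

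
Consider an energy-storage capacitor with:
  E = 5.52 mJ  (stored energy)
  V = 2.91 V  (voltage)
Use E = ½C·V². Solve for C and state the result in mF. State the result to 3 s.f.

1.30 mF

Solving E = ½C·V² for C: C = 2E/V².
E = 5.52 mJ = 0.005520 J; V = 2.91 V.
C = 0.001304 F
0.001304 F × (1 mF / 0.001000 F) = 1.304 mF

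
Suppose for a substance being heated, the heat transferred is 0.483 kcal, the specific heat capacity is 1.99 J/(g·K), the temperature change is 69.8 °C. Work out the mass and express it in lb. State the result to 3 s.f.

0.0321 lb

Rearranging Q = m·c·ΔT for m: m = Q/(c·ΔT).
Q = 0.483 kcal = 2021 J; c = 1.99 J/(g·K) = 1990 J/(kg·K); ΔT = 69.8 °C = 69.80 K.
m = 0.01455 kg
0.01455 kg × (1 lb / 0.4536 kg) = 0.03207 lb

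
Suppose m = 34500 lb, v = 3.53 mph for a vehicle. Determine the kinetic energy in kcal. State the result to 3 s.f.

Directly: KE = ½mv².
m = 34500 lb = 15649 kg; v = 3.53 mph = 1.578 m/s.
KE = 19485 J  (the unit combination reduces to kg·m²/s² = J)
19485 J × (1 kcal / 4184 J) = 4.657 kcal

4.66 kcal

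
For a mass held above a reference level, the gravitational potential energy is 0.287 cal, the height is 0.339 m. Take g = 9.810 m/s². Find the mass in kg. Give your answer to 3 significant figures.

Rearranging: m = PE/(g·h).
PE = 0.287 cal = 1.201 J; h = 0.339 m; g = 9.810 m/s².
m = 0.3611 kg

0.361 kg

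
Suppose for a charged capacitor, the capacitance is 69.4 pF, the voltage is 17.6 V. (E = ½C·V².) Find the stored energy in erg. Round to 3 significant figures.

0.107 erg

Directly: E = ½CV².
C = 69.4 pF = 6.940×10^-11 F; V = 17.6 V.
E = 1.075×10^-8 J  (the unit combination reduces to kg·m²/s² = J)
1.075×10^-8 J × (1 erg / 1.000×10^-7 J) = 0.1075 erg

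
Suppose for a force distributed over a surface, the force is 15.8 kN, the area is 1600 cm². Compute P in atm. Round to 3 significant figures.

P is given directly by: P = F/A.
F = 15.8 kN = 15800 N; A = 1600 cm² = 0.1600 m².
P = 98750 Pa
98750 Pa × (1 atm / 1.013×10^5 Pa) = 0.9746 atm

0.975 atm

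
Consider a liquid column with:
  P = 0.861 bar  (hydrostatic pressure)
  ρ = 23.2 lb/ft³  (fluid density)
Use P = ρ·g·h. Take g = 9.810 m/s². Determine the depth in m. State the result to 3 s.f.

Solving P = ρ·g·h for h: h = P/(ρ·g).
P = 0.861 bar = 86100 Pa; ρ = 23.2 lb/ft³ = 371.6 kg/m³; g = 9.810 m/s².
h = 23.62 m

23.6 m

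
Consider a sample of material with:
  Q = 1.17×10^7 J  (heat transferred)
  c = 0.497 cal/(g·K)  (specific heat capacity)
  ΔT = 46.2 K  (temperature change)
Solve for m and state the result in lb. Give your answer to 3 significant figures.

Rearranging: m = Q/(c·ΔT).
Q = 1.17×10^7 J; c = 0.497 cal/(g·K) = 2079 J/(kg·K); ΔT = 46.2 K.
m = 121.8 kg
121.8 kg × (1 lb / 0.4536 kg) = 268.5 lb

268 lb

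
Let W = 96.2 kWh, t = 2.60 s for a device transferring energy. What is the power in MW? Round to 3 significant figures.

133 MW

Directly: P = W/t.
W = 96.2 kWh = 3.463×10^8 J; t = 2.60 s.
P = 1.332×10^8 W  (the unit combination reduces to kg·m²/s³ = W)
1.332×10^8 W × (1 MW / 1.000×10^6 W) = 133.2 MW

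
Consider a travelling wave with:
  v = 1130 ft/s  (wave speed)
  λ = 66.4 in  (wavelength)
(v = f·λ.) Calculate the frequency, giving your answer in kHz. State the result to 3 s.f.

0.204 kHz

Rearranging: f = v/λ.
v = 1130 ft/s = 344.4 m/s; λ = 66.4 in = 1.687 m.
f = 204.2 Hz
204.2 Hz × (1 kHz / 1000 Hz) = 0.2042 kHz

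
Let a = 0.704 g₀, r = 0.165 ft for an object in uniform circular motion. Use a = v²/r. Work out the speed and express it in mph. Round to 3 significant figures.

Rearranging: v = √(a·r).
a = 0.704 g₀ = 6.904 m/s²; r = 0.165 ft = 0.05029 m.
v = 0.5892 m/s
0.5892 m/s × (1 mph / 0.4470 m/s) = 1.318 mph

1.32 mph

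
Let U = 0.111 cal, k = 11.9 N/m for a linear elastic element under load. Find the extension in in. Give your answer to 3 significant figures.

Rearranging U = ½k·x² for x: x = √(2U/k).
U = 0.111 cal = 0.4644 J; k = 11.9 N/m.
x = 0.2794 m
0.2794 m × (1 in / 0.02540 m) = 11.00 in

11.0 in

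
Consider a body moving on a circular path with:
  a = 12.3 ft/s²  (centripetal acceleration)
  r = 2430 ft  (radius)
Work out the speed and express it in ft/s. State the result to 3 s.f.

Rearranging a = v²/r for v: v = √(a·r).
a = 12.3 ft/s² = 3.749 m/s²; r = 2430 ft = 740.7 m.
v = 52.70 m/s
52.70 m/s × (1 ft/s / 0.3048 m/s) = 172.9 ft/s

173 ft/s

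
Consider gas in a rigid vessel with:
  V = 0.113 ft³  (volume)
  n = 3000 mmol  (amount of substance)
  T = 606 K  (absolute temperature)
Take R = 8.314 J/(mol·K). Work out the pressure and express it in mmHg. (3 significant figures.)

From the ideal-gas law: P = nRT/V.
V = 0.113 ft³ = 0.003200 m³; n = 3000 mmol = 3.000 mol; T = 606 K; R = 8.314 J/(mol·K).
P = 4.724×10^6 Pa
4.724×10^6 Pa × (1 mmHg / 133.3 Pa) = 35431 mmHg

35400 mmHg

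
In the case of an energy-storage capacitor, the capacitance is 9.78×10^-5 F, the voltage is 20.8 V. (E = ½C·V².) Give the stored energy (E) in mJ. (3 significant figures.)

Directly: E = ½CV².
C = 9.78×10^-5 F; V = 20.8 V.
E = 0.02116 J
0.02116 J × (1 mJ / 0.001000 J) = 21.16 mJ

21.2 mJ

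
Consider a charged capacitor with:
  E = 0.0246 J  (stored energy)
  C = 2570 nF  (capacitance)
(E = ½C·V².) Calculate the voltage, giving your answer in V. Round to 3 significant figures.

138 V

Solving E = ½C·V² for V: V = √(2E/C).
E = 0.0246 J; C = 2570 nF = 2.570×10^-6 F.
V = 138.4 V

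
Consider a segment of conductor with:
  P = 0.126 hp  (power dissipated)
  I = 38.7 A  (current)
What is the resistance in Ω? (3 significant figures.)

0.0627 Ω

Solving P = I²R for R: R = P/I².
P = 0.126 hp = 93.96 W; I = 38.7 A.
R = 0.06274 Ω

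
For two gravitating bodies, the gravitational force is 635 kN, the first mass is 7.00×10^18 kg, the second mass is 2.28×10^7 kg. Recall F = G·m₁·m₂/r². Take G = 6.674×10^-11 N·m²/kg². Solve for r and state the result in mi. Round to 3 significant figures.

80.5 mi

Rearranging F = G·m₁·m₂/r² for r: r = √(G·m₁m₂/F).
F = 635 kN = 6.350×10^5 N; m₁ = 7.00×10^18 kg; m₂ = 2.28×10^7 kg; G = 6.674×10^-11 N·m²/kg².
r = 1.295×10^5 m
1.295×10^5 m × (1 mi / 1609 m) = 80.48 mi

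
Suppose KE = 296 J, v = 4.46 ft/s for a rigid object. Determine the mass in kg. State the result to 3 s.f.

320 kg

Rearranging KE = ½mv² for m: m = 2·KE/v².
KE = 296 J; v = 4.46 ft/s = 1.359 m/s.
m = 320.3 kg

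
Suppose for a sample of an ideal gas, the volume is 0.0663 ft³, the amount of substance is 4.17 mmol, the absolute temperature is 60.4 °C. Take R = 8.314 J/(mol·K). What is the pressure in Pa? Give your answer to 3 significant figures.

From the ideal-gas law: P = nRT/V.
V = 0.0663 ft³ = 0.001877 m³; n = 4.17 mmol = 0.004170 mol; T = 60.4 °C = 333.5 K; R = 8.314 J/(mol·K).
P = 6160 Pa

6160 Pa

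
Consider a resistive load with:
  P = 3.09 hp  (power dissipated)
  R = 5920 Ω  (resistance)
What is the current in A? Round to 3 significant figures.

0.624 A

Rearranging P = I²R for I: I = √(P/R).
P = 3.09 hp = 2304 W; R = 5920 Ω.
I = 0.6239 A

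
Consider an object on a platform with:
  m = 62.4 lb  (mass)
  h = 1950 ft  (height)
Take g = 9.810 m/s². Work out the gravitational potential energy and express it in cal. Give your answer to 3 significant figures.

39400 cal

PE is given directly by: PE = mgh.
m = 62.4 lb = 28.30 kg; h = 1950 ft = 594.4 m; g = 9.810 m/s².
PE = 1.650×10^5 J
1.650×10^5 J × (1 cal / 4.184 J) = 39444 cal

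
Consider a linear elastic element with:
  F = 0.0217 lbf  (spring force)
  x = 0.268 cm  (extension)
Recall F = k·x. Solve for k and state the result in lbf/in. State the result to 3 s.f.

0.206 lbf/in

From Hooke's law: k = F/x.
F = 0.0217 lbf = 0.09653 N; x = 0.268 cm = 0.002680 m.
k = 36.02 N/m
36.02 N/m × (1 lbf/in / 175.1 N/m) = 0.2057 lbf/in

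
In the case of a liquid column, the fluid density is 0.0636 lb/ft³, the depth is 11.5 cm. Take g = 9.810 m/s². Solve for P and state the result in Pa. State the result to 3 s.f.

Directly: P = ρgh.
ρ = 0.0636 lb/ft³ = 1.019 kg/m³; h = 11.5 cm = 0.1150 m; g = 9.810 m/s².
P = 1.149 Pa

1.15 Pa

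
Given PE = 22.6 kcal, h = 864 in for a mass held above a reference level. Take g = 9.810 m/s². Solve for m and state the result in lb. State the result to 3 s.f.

968 lb

Rearranging: m = PE/(g·h).
PE = 22.6 kcal = 94558 J; h = 864 in = 21.95 m; g = 9.810 m/s².
m = 439.2 kg
439.2 kg × (1 lb / 0.4536 kg) = 968.3 lb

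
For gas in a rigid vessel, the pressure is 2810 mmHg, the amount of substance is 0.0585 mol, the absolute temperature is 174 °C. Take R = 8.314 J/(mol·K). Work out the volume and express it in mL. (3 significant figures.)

Rearranging: V = nRT/P.
P = 2810 mmHg = 3.746×10^5 Pa; n = 0.0585 mol; T = 174 °C = 447.1 K; R = 8.314 J/(mol·K).
V = 5.805×10^-4 m³
5.805×10^-4 m³ × (1 mL / 1.000×10^-6 m³) = 580.5 mL

581 mL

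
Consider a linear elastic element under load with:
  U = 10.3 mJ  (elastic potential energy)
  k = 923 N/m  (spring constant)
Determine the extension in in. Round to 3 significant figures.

Rearranging: x = √(2U/k).
U = 10.3 mJ = 0.01030 J; k = 923 N/m.
x = 0.004724 m
0.004724 m × (1 in / 0.02540 m) = 0.1860 in

0.186 in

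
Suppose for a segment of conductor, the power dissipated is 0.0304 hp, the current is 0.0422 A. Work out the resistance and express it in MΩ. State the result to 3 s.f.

Rearranging: R = P/I².
P = 0.0304 hp = 22.67 W; I = 0.0422 A.
R = 12730 Ω
12730 Ω × (1 MΩ / 1.000×10^6 Ω) = 0.01273 MΩ

0.0127 MΩ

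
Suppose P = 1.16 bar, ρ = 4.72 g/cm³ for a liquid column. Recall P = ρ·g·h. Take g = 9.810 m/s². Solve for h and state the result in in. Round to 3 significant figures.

98.6 in

Rearranging: h = P/(ρ·g).
P = 1.16 bar = 1.160×10^5 Pa; ρ = 4.72 g/cm³ = 4720 kg/m³; g = 9.810 m/s².
h = 2.505 m
2.505 m × (1 in / 0.02540 m) = 98.63 in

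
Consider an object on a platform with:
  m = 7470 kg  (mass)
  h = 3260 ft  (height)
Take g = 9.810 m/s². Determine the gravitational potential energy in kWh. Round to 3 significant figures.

20.2 kWh

Directly: PE = mgh.
m = 7470 kg; h = 3260 ft = 993.6 m; g = 9.810 m/s².
PE = 7.282×10^7 J
7.282×10^7 J × (1 kWh / 3.600×10^6 J) = 20.23 kWh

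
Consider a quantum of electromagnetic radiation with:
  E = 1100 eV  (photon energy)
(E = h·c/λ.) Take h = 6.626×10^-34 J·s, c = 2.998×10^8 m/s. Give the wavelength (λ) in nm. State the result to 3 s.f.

Rearranging E = h·c/λ for λ: λ = hc/E.
E = 1100 eV = 1.762×10^-16 J; h = 6.626×10^-34 J·s; c = 2.998×10^8 m/s.
λ = 1.127×10^-9 m
1.127×10^-9 m × (1 nm / 1.000×10^-9 m) = 1.127 nm

1.13 nm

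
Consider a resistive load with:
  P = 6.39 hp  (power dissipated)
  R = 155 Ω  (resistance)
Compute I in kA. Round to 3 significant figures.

0.00554 kA

Solving P = I²R for I: I = √(P/R).
P = 6.39 hp = 4765 W; R = 155 Ω.
I = 5.545 A
5.545 A × (1 kA / 1000 A) = 0.005545 kA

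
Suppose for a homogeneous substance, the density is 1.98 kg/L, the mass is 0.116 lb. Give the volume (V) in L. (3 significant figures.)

Solving ρ = m/V for V: V = m/ρ.
ρ = 1.98 kg/L = 1980 kg/m³; m = 0.116 lb = 0.05262 kg.
V = 2.657×10^-5 m³
2.657×10^-5 m³ × (1 L / 0.001000 m³) = 0.02657 L

0.0266 L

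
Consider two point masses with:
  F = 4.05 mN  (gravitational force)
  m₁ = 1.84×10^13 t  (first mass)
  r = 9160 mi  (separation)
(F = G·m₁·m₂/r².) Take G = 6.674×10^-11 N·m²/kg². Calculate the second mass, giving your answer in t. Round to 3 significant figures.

717 t

Rearranging F = G·m₁·m₂/r² for m₂: m₂ = F·r²/(G·m₁).
F = 4.05 mN = 0.004050 N; m₁ = 1.84×10^13 t = 1.840×10^16 kg; r = 9160 mi = 1.474×10^7 m; G = 6.674×10^-11 N·m²/kg².
m₂ = 7.167×10^5 kg
7.167×10^5 kg × (1 t / 1000 kg) = 716.7 t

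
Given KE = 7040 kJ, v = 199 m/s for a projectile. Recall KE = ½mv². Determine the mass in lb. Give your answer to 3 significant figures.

784 lb

Rearranging: m = 2·KE/v².
KE = 7040 kJ = 7.040×10^6 J; v = 199 m/s.
m = 355.5 kg
355.5 kg × (1 lb / 0.4536 kg) = 783.8 lb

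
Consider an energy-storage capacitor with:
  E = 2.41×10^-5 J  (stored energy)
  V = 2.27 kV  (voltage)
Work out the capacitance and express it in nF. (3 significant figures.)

Rearranging: C = 2E/V².
E = 2.41×10^-5 J; V = 2.27 kV = 2270 V.
C = 9.354×10^-12 F
9.354×10^-12 F × (1 nF / 1.000×10^-9 F) = 0.009354 nF

0.00935 nF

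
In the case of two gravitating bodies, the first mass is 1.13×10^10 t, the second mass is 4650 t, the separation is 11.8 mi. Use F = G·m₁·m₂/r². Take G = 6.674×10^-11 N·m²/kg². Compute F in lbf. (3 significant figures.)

From Newton's law of gravitation: F = Gm₁m₂/r².
m₁ = 1.13×10^10 t = 1.130×10^13 kg; m₂ = 4650 t = 4.650×10^6 kg; r = 11.8 mi = 18990 m; G = 6.674×10^-11 N·m²/kg².
F = 9.724 N
9.724 N × (1 lbf / 4.448 N) = 2.186 lbf

2.19 lbf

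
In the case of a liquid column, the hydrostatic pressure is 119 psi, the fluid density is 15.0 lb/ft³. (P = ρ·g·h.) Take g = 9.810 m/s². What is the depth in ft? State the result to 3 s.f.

Rearranging P = ρ·g·h for h: h = P/(ρ·g).
P = 119 psi = 8.205×10^5 Pa; ρ = 15.0 lb/ft³ = 240.3 kg/m³; g = 9.810 m/s².
h = 348.1 m
348.1 m × (1 ft / 0.3048 m) = 1142 ft

1140 ft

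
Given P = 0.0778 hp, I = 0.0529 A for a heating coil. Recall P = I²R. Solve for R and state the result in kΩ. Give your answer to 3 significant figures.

20.7 kΩ

Rearranging P = I²R for R: R = P/I².
P = 0.0778 hp = 58.02 W; I = 0.0529 A.
R = 20732 Ω
20732 Ω × (1 kΩ / 1000 Ω) = 20.73 kΩ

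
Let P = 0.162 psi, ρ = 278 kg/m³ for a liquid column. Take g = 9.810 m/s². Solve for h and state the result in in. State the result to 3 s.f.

16.1 in

Rearranging: h = P/(ρ·g).
P = 0.162 psi = 1117 Pa; ρ = 278 kg/m³; g = 9.810 m/s².
h = 0.4096 m
0.4096 m × (1 in / 0.02540 m) = 16.12 in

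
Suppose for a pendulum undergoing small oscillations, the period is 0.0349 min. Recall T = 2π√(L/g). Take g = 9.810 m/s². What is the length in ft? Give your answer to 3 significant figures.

3.57 ft

Solving T = 2π√(L/g) for L: L = g·(T/2π)².
T = 0.0349 min = 2.094 s; g = 9.810 m/s².
L = 1.090 m
1.090 m × (1 ft / 0.3048 m) = 3.575 ft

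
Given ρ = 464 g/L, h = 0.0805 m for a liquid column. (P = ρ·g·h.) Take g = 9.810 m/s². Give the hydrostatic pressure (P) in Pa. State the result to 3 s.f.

366 Pa

P is given directly by: P = ρgh.
ρ = 464 g/L = 464.0 kg/m³; h = 0.0805 m; g = 9.810 m/s².
P = 366.4 Pa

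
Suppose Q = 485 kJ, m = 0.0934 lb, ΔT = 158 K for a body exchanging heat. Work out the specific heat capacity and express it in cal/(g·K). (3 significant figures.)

17.3 cal/(g·K)

Rearranging: c = Q/(m·ΔT).
Q = 485 kJ = 4.850×10^5 J; m = 0.0934 lb = 0.04237 kg; ΔT = 158 K.
c = 72456 J/(kg·K)
72456 J/(kg·K) × (1 cal/(g·K) / 4184 J/(kg·K)) = 17.32 cal/(g·K)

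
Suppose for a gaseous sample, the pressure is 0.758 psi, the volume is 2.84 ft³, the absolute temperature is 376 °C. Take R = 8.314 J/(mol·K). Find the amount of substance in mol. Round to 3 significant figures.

Solving PV = nRT for n: n = PV/(RT).
P = 0.758 psi = 5226 Pa; V = 2.84 ft³ = 0.08042 m³; T = 376 °C = 649.1 K; R = 8.314 J/(mol·K).
n = 0.07787 mol

0.0779 mol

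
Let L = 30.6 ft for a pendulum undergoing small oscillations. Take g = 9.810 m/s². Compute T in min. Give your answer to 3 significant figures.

0.102 min

Directly: T = 2π√(L/g).
L = 30.6 ft = 9.327 m; g = 9.810 m/s².
T = 6.127 s
6.127 s × (1 min / 60.00 s) = 0.1021 min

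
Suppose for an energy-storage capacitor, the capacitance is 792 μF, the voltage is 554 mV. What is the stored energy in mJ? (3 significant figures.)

0.122 mJ

Directly: E = ½CV².
C = 792 μF = 7.920×10^-4 F; V = 554 mV = 0.5540 V.
E = 1.215×10^-4 J
1.215×10^-4 J × (1 mJ / 0.001000 J) = 0.1215 mJ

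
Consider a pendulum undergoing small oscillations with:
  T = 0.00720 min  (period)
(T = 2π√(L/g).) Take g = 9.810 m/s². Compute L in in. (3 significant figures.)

1.83 in

Rearranging: L = g·(T/2π)².
T = 0.00720 min = 0.4320 s; g = 9.810 m/s².
L = 0.04637 m
0.04637 m × (1 in / 0.02540 m) = 1.826 in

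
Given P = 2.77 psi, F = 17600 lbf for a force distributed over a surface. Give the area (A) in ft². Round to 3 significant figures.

Rearranging: A = F/P.
P = 2.77 psi = 19098 Pa; F = 17600 lbf = 78289 N.
A = 4.099 m²
4.099 m² × (1 ft² / 0.09290 m²) = 44.12 ft²

44.1 ft²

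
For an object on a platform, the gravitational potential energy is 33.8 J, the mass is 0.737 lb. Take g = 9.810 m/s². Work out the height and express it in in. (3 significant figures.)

406 in

Solving PE = m·g·h for h: h = PE/(m·g).
PE = 33.8 J; m = 0.737 lb = 0.3343 kg; g = 9.810 m/s².
h = 10.31 m
10.31 m × (1 in / 0.02540 m) = 405.8 in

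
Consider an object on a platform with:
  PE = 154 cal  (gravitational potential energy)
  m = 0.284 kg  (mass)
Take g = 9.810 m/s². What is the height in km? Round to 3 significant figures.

Rearranging: h = PE/(m·g).
PE = 154 cal = 644.3 J; m = 0.284 kg; g = 9.810 m/s².
h = 231.3 m
231.3 m × (1 km / 1000 m) = 0.2313 km

0.231 km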